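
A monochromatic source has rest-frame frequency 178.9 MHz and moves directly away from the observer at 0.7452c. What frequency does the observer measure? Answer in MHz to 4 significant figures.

Relativistic Doppler: f_obs = f_src √((1−β)/(1+β))
= 178.9 × √(0.254800/1.74520) = 178.9 × 0.382100 = 68.36 MHz

f_obs ≈ 68.36 MHz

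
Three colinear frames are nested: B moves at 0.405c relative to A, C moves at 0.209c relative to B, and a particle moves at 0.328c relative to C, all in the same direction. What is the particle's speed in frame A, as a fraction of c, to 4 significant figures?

u ≈ 0.7541c

Compose boost 2: (0.209 + 0.405)/(1 + 0.209×0.405) = 0.6140/1.08465 = 0.566084
Compose boost 3: (0.328 + 0.566084)/(1 + 0.328×0.566084) = 0.894084/1.18568 = 0.7541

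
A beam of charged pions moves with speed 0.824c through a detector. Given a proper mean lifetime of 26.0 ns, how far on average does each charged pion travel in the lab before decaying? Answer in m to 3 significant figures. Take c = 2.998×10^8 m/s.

d ≈ 11.3 m

γ = 1/√(1 − 0.824²) = 1.7649
Dilated lifetime: Δt = γτ₀ = 1.7649 × 26.0 ns = 45.889 ns
d = vΔt = 0.824c × 45.889 ns = 2.4704×10^8 m/s × 4.5889×10^-8 s = 11.3 m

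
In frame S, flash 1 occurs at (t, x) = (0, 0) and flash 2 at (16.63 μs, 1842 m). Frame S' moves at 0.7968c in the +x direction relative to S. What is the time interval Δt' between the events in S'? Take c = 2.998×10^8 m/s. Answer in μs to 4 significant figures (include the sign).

γ = 1/√(1 − 0.7968²) = 1.65496
Δt' = γ(Δt − vΔx/c²) = 1.65496 × (16.63 μs − 0.7968×1842 m / (2.998×10^8 m/s))
= 1.65496 × (11.7344 μs) = 19.42 μs

Δt' ≈ 19.42 μs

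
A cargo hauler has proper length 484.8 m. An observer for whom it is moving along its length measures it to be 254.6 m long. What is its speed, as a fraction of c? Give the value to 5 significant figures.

γ = L₀/L = 484.8/254.6 = 1.904163
β = √(1 − 1/γ²) = 0.85100

β ≈ 0.85100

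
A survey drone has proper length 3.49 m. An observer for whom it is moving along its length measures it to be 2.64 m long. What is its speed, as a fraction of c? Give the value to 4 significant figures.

γ = L₀/L = 3.49/2.64 = 1.32197
β = √(1 − 1/γ²) = 0.6541

β ≈ 0.6541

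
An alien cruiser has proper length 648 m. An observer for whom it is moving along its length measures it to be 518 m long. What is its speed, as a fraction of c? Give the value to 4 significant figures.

γ = L₀/L = 648/518 = 1.25097
β = √(1 − 1/γ²) = 0.6008

β ≈ 0.6008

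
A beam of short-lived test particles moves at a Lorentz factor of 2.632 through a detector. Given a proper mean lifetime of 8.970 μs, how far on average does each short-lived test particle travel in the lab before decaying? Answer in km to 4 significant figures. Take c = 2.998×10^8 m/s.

β = √(1 − 1/γ²) = √(1 − 1/2.632²) = 0.925011
Dilated lifetime: Δt = γτ₀ = 2.632 × 8.970 μs = 23.6090 μs
d = vΔt = 0.925011c × 23.6090 μs = 2.77318×10^8 m/s × 2.36090×10^-5 s = 6.547 km

d ≈ 6.547 km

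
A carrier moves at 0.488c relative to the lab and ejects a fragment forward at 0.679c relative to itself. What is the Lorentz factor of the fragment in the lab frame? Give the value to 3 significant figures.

u_lab = (0.679 + 0.488)/(1 + 0.679×0.488) = 1.167/1.33135 = 0.876553
γ = 1/√(1 − 0.876553²) = 2.08

γ ≈ 2.08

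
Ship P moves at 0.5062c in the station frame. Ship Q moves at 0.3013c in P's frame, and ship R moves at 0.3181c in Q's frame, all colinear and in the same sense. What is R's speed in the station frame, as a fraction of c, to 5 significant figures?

u ≈ 0.83307c

Compose boost 2: (0.3013 + 0.5062)/(1 + 0.3013×0.5062) = 0.80750/1.152518 = 0.7006398
Compose boost 3: (0.3181 + 0.7006398)/(1 + 0.3181×0.7006398) = 1.018740/1.222874 = 0.83307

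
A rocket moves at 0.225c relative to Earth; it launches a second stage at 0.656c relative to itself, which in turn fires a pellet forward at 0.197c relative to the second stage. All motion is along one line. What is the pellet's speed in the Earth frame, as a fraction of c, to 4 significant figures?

Compose boost 2: (0.656 + 0.225)/(1 + 0.656×0.225) = 0.8810/1.14760 = 0.767689
Compose boost 3: (0.197 + 0.767689)/(1 + 0.197×0.767689) = 0.964689/1.15123 = 0.8380

u ≈ 0.8380c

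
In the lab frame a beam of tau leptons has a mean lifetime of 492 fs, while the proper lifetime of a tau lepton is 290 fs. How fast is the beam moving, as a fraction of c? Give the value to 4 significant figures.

β ≈ 0.8078

γ = Δt/τ₀ = 492/290 = 1.69655
β = √(1 − 1/γ²) = √(1 − 1/1.69655²) = 0.8078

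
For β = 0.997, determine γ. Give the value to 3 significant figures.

γ ≈ 12.9

γ = 1/√(1 − β²) = 1/√(1 − 0.997²) = 1/√(0.0059910) = 12.9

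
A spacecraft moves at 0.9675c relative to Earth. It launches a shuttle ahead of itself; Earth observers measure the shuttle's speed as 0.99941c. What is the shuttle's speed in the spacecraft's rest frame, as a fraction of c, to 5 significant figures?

u' ≈ 0.96490c

Inverse velocity addition: u' = (u − v)/(1 − uv/c²)
= (0.99941 − 0.9675)/(1 − 0.99941×0.9675) = 0.031910/0.03307082 = 0.96490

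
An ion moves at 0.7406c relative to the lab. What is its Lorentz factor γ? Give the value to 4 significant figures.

γ ≈ 1.488

γ = 1/√(1 − β²) = 1/√(1 − 0.7406²) = 1/√(0.451512) = 1.488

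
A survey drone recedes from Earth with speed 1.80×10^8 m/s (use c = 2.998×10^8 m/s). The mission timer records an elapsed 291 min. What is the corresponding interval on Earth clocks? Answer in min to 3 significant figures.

β = v/c = 1.80×10^8 / 2.998×10^8 = 0.60040
γ = 1/√(1 − 0.60040²) = 1.2505
Time dilation: Δt = γτ₀ = 1.2505 × 291 min = 364 min

Δt ≈ 364 min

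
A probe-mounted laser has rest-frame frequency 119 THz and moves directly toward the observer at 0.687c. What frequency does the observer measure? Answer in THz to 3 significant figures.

f_obs ≈ 276 THz

Relativistic Doppler: f_obs = f_src √((1+β)/(1−β))
= 119 × √(1.6870/0.31300) = 119 × 2.3216 = 276 THz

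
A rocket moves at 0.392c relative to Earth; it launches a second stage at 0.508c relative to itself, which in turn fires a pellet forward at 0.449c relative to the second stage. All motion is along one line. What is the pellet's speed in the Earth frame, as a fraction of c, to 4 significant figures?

u ≈ 0.8972c

Compose boost 2: (0.508 + 0.392)/(1 + 0.508×0.392) = 0.9000/1.19914 = 0.750540
Compose boost 3: (0.449 + 0.750540)/(1 + 0.449×0.750540) = 1.19954/1.33699 = 0.8972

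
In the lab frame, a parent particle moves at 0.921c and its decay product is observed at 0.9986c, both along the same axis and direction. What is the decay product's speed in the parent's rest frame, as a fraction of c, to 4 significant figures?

u' ≈ 0.9665c

Inverse velocity addition: u' = (u − v)/(1 − uv/c²)
= (0.9986 − 0.921)/(1 − 0.9986×0.921) = 0.07760/0.0802894 = 0.9665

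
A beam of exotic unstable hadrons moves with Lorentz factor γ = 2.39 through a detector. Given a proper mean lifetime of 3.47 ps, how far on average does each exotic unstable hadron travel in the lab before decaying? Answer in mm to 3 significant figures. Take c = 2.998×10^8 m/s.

d ≈ 2.26 mm

β = √(1 − 1/γ²) = √(1 − 1/2.39²) = 0.90826
Dilated lifetime: Δt = γτ₀ = 2.39 × 3.47 ps = 8.2933 ps
d = vΔt = 0.90826c × 8.2933 ps = 2.7230×10^8 m/s × 8.2933×10^-12 s = 2.26 mm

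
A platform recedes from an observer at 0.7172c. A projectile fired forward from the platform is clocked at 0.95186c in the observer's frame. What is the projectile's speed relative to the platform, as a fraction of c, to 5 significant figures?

u' ≈ 0.73949c

Inverse velocity addition: u' = (u − v)/(1 − uv/c²)
= (0.95186 − 0.7172)/(1 − 0.95186×0.7172) = 0.23466/0.3173260 = 0.73949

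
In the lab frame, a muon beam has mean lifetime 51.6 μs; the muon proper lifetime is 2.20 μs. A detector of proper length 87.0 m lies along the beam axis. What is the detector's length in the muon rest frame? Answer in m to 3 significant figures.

Time dilation ⇒ γ = Δt/τ₀ = 51.6/2.20 = 23.455
Length contraction: L = L₀/γ = 87.0/23.455 = 3.71 m

L ≈ 3.71 m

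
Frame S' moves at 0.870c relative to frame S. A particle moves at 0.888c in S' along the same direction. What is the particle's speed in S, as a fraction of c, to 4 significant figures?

u ≈ 0.9918c

Relativistic velocity addition: u = (u' + v)/(1 + u'v/c²)
= (0.888 + 0.870)/(1 + 0.888×0.870) = 1.758/1.77256 = 0.9918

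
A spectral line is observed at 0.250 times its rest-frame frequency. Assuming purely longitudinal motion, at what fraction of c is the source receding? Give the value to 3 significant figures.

f_obs/f_src = √((1−β)/(1+β)) = 0.250  ⇒  (1−β)/(1+β) = 0.062500
β = |1 − D²|/(1 + D²) = |1 − 0.062500|/(1 + 0.062500) = 0.882

β ≈ 0.882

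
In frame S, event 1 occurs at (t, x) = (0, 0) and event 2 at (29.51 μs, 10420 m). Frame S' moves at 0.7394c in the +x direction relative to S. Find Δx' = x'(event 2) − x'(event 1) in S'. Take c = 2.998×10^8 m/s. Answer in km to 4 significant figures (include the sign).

Δx' ≈ 5.761 km

γ = 1/√(1 − 0.7394²) = 1.48530
Δx' = γ(Δx − vΔt) = 1.48530 × (10420 m − 0.7394×(2.998×10^8 m/s)×29.51×10^-6 s)
= 1.48530 × (3878.46 m) = 5.761 km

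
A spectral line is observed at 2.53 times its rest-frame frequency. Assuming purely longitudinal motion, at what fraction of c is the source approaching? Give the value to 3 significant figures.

β ≈ 0.730

f_obs/f_src = √((1+β)/(1−β)) = 2.53  ⇒  (1+β)/(1−β) = 6.4009
β = |1 − D²|/(1 + D²) = |1 − 6.4009|/(1 + 6.4009) = 0.730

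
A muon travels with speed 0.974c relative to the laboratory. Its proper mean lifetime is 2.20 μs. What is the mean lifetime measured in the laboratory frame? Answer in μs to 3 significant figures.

Δt ≈ 9.71 μs

γ = 1/√(1 − 0.974²) = 4.4141
Time dilation: Δt = γτ₀ = 4.4141 × 2.20 μs = 9.71 μs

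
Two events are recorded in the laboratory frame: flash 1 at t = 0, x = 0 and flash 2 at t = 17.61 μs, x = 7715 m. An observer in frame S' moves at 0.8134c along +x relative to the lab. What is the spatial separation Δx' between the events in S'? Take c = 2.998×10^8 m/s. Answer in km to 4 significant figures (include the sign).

γ = 1/√(1 − 0.8134²) = 1.71909
Δx' = γ(Δx − vΔt) = 1.71909 × (7715 m − 0.8134×(2.998×10^8 m/s)×17.61×10^-6 s)
= 1.71909 × (3420.67 m) = 5.880 km

Δx' ≈ 5.880 km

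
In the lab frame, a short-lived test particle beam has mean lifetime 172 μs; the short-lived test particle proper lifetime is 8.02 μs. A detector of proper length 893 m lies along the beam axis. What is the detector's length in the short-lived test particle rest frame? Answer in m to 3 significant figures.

Time dilation ⇒ γ = Δt/τ₀ = 172/8.02 = 21.446
Length contraction: L = L₀/γ = 893/21.446 = 41.6 m

L ≈ 41.6 m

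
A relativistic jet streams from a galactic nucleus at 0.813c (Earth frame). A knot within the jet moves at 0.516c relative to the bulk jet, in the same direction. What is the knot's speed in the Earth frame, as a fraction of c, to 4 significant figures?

Relativistic velocity addition: u = (u' + v)/(1 + u'v/c²)
= (0.516 + 0.813)/(1 + 0.516×0.813) = 1.329/1.41951 = 0.9362

u ≈ 0.9362c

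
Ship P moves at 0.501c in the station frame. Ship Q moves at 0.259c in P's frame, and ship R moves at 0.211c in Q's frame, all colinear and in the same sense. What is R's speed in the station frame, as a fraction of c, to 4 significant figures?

u ≈ 0.7739c

Compose boost 2: (0.259 + 0.501)/(1 + 0.259×0.501) = 0.7600/1.12976 = 0.672710
Compose boost 3: (0.211 + 0.672710)/(1 + 0.211×0.672710) = 0.883710/1.14194 = 0.7739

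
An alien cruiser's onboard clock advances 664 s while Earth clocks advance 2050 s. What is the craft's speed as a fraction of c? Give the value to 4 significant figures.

γ = Δt/τ₀ = 2050/664 = 3.08735
β = √(1 − 1/γ²) = √(1 − 1/3.08735²) = 0.9461

β ≈ 0.9461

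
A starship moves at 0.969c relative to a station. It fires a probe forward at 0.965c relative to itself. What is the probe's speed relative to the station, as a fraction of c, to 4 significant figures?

u ≈ 0.9994c

Relativistic velocity addition: u = (u' + v)/(1 + u'v/c²)
= (0.965 + 0.969)/(1 + 0.965×0.969) = 1.934/1.93508 = 0.9994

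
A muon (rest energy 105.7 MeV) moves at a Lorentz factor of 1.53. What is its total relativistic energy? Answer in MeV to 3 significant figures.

E ≈ 162 MeV

γ = 1.53 (given)
E = γm₀c² = 1.53 × 105.7 MeV = 162 MeV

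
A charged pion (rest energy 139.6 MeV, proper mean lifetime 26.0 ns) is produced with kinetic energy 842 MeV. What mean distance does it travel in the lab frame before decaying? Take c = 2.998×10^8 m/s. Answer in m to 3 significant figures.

d ≈ 54.3 m

γ = 1 + K/(m₀c²) = 1 + 842/139.6 = 7.0315
β = √(1 − 1/γ²) = 0.98984
Dilated lifetime: γτ₀ = 7.0315 × 26.0 ns = 182.82 ns
d = βc·γτ₀ = 0.98984 × (2.998×10^8 m/s) × 1.8282×10^-7 s = 54.3 m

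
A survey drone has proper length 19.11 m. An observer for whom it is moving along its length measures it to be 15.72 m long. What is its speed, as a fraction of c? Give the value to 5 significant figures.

γ = L₀/L = 19.11/15.72 = 1.215649
β = √(1 − 1/γ²) = 0.56861

β ≈ 0.56861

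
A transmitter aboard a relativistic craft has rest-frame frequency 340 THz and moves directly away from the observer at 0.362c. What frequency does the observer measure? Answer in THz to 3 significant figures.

f_obs ≈ 233 THz

Relativistic Doppler: f_obs = f_src √((1−β)/(1+β))
= 340 × √(0.63800/1.3620) = 340 × 0.68442 = 233 THz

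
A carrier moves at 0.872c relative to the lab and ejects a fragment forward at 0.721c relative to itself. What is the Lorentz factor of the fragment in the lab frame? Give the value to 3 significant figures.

u_lab = (0.721 + 0.872)/(1 + 0.721×0.872) = 1.593/1.62871 = 0.978073
γ = 1/√(1 − 0.978073²) = 4.80

γ ≈ 4.80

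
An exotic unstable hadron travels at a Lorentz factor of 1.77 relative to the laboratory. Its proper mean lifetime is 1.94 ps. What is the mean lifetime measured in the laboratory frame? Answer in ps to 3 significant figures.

γ = 1.77 (given)
Time dilation: Δt = γτ₀ = 1.77 × 1.94 ps = 3.43 ps

Δt ≈ 3.43 ps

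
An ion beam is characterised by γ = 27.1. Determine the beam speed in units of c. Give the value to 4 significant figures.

β ≈ 0.9993

β = √(1 − 1/γ²) = √(1 − 1/27.1²) = √(0.998638) = 0.9993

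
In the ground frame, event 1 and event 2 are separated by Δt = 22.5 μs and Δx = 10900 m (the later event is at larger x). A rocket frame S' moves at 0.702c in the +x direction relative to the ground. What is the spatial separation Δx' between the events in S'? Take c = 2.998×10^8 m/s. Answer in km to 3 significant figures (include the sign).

Δx' ≈ 8.66 km

γ = 1/√(1 − 0.702²) = 1.4041
Δx' = γ(Δx − vΔt) = 1.4041 × (10900 m − 0.702×(2.998×10^8 m/s)×22.5×10^-6 s)
= 1.4041 × (6164.7 m) = 8.66 km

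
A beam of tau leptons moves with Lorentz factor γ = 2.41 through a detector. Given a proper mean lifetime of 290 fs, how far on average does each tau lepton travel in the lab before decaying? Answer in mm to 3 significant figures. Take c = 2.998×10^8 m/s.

β = √(1 − 1/γ²) = √(1 − 1/2.41²) = 0.90985
Dilated lifetime: Δt = γτ₀ = 2.41 × 290 fs = 698.90 fs
d = vΔt = 0.90985c × 698.90 fs = 2.7277×10^8 m/s × 6.9890×10^-13 s = 0.191 mm

d ≈ 0.191 mm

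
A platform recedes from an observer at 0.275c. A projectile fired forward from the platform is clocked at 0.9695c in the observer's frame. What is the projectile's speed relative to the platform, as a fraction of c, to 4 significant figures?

u' ≈ 0.9470c

Inverse velocity addition: u' = (u − v)/(1 − uv/c²)
= (0.9695 − 0.275)/(1 − 0.9695×0.275) = 0.6945/0.733387 = 0.9470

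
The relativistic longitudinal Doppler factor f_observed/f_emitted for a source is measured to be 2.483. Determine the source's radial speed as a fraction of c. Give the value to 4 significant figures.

β ≈ 0.7209

f_obs/f_src = √((1+β)/(1−β)) = 2.483  ⇒  (1+β)/(1−β) = 6.16529
β = |1 − D²|/(1 + D²) = |1 − 6.16529|/(1 + 6.16529) = 0.7209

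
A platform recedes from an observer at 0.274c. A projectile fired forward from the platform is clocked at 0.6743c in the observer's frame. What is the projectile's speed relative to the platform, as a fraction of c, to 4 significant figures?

u' ≈ 0.4910c

Inverse velocity addition: u' = (u − v)/(1 − uv/c²)
= (0.6743 − 0.274)/(1 − 0.6743×0.274) = 0.4003/0.815242 = 0.4910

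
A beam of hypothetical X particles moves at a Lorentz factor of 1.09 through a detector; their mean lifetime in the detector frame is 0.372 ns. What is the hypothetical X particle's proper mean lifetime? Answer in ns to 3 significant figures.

τ₀ ≈ 0.341 ns

γ = 1.09 (given)
Proper time: τ₀ = Δt/γ = 0.372/1.09 = 0.341 ns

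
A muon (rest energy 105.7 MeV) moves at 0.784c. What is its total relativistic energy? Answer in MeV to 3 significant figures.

E ≈ 170 MeV

γ = 1/√(1 − 0.784²) = 1.6109
E = γm₀c² = 1.6109 × 105.7 MeV = 170 MeV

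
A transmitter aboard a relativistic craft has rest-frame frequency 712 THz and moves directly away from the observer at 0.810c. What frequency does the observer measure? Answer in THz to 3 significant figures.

Relativistic Doppler: f_obs = f_src √((1−β)/(1+β))
= 712 × √(0.19000/1.8100) = 712 × 0.32399 = 231 THz

f_obs ≈ 231 THz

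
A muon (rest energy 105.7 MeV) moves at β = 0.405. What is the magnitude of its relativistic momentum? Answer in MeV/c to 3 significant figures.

p ≈ 46.8 MeV/c

γ = 1/√(1 − 0.405²) = 1.0937
p = γβm₀c = 1.0937 × 0.405 × 105.7 MeV/c = 46.8 MeV/c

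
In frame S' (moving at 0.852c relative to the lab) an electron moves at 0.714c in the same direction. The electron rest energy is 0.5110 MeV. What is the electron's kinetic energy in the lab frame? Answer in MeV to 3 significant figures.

K ≈ 1.73 MeV

u_lab = (0.714 + 0.852)/(1 + 0.714×0.852) = 0.973682
γ = 1/√(1 − 0.973682²) = 4.3877
K = (γ − 1)m₀c² = (4.3877 − 1) × 0.5110 = 3.3877 × 0.5110 = 1.73 MeV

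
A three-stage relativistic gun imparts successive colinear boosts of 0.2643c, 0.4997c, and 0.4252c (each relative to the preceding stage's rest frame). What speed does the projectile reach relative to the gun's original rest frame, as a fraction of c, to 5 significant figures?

u ≈ 0.85479c

Compose boost 2: (0.4997 + 0.2643)/(1 + 0.4997×0.2643) = 0.76400/1.132071 = 0.6748695
Compose boost 3: (0.4252 + 0.6748695)/(1 + 0.4252×0.6748695) = 1.100070/1.286955 = 0.85479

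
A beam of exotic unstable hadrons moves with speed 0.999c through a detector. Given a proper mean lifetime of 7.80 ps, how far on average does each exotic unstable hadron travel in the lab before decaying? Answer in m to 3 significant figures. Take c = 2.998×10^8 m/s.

d ≈ 0.0522 m

γ = 1/√(1 − 0.999²) = 22.366
Dilated lifetime: Δt = γτ₀ = 22.366 × 7.80 ps = 174.46 ps
d = vΔt = 0.999c × 174.46 ps = 2.9950×10^8 m/s × 1.7446×10^-10 s = 0.0522 m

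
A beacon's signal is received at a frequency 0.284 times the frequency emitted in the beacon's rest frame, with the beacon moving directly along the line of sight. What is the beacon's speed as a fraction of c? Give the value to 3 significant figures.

β ≈ 0.851

f_obs/f_src = √((1−β)/(1+β)) = 0.284  ⇒  (1−β)/(1+β) = 0.080656
β = |1 − D²|/(1 + D²) = |1 − 0.080656|/(1 + 0.080656) = 0.851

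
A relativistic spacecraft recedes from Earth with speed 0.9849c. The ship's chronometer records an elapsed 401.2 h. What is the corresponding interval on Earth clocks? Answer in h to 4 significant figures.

γ = 1/√(1 − 0.9849²) = 5.77620
Time dilation: Δt = γτ₀ = 5.77620 × 401.2 h = 2317 h

Δt ≈ 2317 h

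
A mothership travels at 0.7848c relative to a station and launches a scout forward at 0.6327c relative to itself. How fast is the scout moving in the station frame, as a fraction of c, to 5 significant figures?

u ≈ 0.94718c

Compose boost 2: (0.6327 + 0.7848)/(1 + 0.6327×0.7848) = 1.4175/1.496543 = 0.94718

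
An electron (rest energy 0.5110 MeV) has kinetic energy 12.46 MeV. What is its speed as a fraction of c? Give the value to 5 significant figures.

γ = 1 + K/(m₀c²) = 1 + 12.46/0.5110 = 25.38356
β = √(1 − 1/γ²) = 0.99922

β ≈ 0.99922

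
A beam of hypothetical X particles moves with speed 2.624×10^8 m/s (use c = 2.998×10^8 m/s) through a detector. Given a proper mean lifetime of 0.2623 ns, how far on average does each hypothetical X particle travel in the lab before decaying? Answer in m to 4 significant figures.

d ≈ 0.1423 m

β = v/c = 2.624×10^8 / 2.998×10^8 = 0.875250
γ = 1/√(1 − 0.875250²) = 2.06752
Dilated lifetime: Δt = γτ₀ = 2.06752 × 0.2623 ns = 0.542311 ns
d = vΔt = 0.875250c × 0.542311 ns = 2.62400×10^8 m/s × 5.42311×10^-10 s = 0.1423 m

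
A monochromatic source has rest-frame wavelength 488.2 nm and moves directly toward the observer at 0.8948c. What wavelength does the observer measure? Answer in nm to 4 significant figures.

Relativistic Doppler: λ_obs = λ_src √((1−β)/(1+β))
= 488.2 × √(0.105200/1.89480) = 488.2 × 0.235628 = 115.0 nm

λ_obs ≈ 115.0 nm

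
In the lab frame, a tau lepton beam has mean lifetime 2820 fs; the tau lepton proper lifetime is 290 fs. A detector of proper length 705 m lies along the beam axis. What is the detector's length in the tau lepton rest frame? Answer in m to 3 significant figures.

Time dilation ⇒ γ = Δt/τ₀ = 2820/290 = 9.7241
Length contraction: L = L₀/γ = 705/9.7241 = 72.5 m

L ≈ 72.5 m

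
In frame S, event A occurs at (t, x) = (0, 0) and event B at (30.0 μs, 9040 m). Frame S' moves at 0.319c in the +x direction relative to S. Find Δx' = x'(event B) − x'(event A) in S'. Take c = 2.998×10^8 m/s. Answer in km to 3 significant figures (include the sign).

Δx' ≈ 6.51 km

γ = 1/√(1 − 0.319²) = 1.0551
Δx' = γ(Δx − vΔt) = 1.0551 × (9040 m − 0.319×(2.998×10^8 m/s)×30.0×10^-6 s)
= 1.0551 × (6170.9 m) = 6.51 km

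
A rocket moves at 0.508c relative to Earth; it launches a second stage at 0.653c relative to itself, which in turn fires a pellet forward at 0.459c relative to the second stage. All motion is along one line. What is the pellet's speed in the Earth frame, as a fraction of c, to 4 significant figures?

u ≈ 0.9505c

Compose boost 2: (0.653 + 0.508)/(1 + 0.653×0.508) = 1.161/1.33172 = 0.871802
Compose boost 3: (0.459 + 0.871802)/(1 + 0.459×0.871802) = 1.33080/1.40016 = 0.9505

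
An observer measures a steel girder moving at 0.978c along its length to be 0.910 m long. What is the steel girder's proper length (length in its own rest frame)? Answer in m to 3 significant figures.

γ = 1/√(1 − 0.978²) = 4.7938
L₀ = γL = 4.7938 × 0.910 = 4.36 m

L₀ ≈ 4.36 m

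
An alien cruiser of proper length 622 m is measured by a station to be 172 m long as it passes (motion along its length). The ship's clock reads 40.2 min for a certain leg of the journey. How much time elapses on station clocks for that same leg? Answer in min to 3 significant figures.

Length contraction ⇒ γ = L₀/L = 622/172 = 3.6163
Time dilation: Δt = γτ₀ = 3.6163 × 40.2 min = 145 min

Δt ≈ 145 min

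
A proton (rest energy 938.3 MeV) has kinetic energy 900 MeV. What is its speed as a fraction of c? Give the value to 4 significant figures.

γ = 1 + K/(m₀c²) = 1 + 900/938.3 = 1.95918
β = √(1 − 1/γ²) = 0.8599

β ≈ 0.8599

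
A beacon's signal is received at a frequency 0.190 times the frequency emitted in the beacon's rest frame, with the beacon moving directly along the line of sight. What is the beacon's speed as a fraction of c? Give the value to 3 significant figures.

f_obs/f_src = √((1−β)/(1+β)) = 0.190  ⇒  (1−β)/(1+β) = 0.036100
β = |1 − D²|/(1 + D²) = |1 − 0.036100|/(1 + 0.036100) = 0.930

β ≈ 0.930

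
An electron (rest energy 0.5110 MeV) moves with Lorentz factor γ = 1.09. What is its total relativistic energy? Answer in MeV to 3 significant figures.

E ≈ 0.557 MeV

γ = 1.09 (given)
E = γm₀c² = 1.09 × 0.5110 MeV = 0.557 MeV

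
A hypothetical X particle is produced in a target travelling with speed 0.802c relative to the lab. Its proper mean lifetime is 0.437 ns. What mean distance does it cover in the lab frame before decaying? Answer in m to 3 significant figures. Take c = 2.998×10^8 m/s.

d ≈ 0.176 m

γ = 1/√(1 − 0.802²) = 1.6741
Dilated lifetime: Δt = γτ₀ = 1.6741 × 0.437 ns = 0.73160 ns
d = vΔt = 0.802c × 0.73160 ns = 2.4044×10^8 m/s × 7.3160×10^-10 s = 0.176 m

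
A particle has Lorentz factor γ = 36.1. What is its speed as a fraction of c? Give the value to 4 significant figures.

β = √(1 − 1/γ²) = √(1 − 1/36.1²) = √(0.999233) = 0.9996

β ≈ 0.9996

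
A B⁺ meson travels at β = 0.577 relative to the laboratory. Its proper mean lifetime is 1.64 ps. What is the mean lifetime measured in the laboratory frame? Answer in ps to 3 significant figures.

Δt ≈ 2.01 ps

γ = 1/√(1 − 0.577²) = 1.2244
Time dilation: Δt = γτ₀ = 1.2244 × 1.64 ps = 2.01 ps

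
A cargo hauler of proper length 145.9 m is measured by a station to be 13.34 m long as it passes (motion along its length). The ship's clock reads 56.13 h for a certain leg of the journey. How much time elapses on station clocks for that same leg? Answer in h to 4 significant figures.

Length contraction ⇒ γ = L₀/L = 145.9/13.34 = 10.9370
Time dilation: Δt = γτ₀ = 10.9370 × 56.13 h = 613.9 h

Δt ≈ 613.9 h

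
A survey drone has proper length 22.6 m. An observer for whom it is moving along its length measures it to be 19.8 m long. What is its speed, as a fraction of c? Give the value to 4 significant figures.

β ≈ 0.4821

γ = L₀/L = 22.6/19.8 = 1.14141
β = √(1 − 1/γ²) = 0.4821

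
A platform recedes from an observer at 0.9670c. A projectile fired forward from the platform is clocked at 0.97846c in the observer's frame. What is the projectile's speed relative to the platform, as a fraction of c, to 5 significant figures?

u' ≈ 0.21290c

Inverse velocity addition: u' = (u − v)/(1 − uv/c²)
= (0.97846 − 0.9670)/(1 − 0.97846×0.9670) = 0.011460/0.05382918 = 0.21290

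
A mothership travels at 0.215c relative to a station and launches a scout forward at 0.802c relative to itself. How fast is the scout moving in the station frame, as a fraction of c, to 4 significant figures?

u ≈ 0.8674c

Compose boost 2: (0.802 + 0.215)/(1 + 0.802×0.215) = 1.017/1.17243 = 0.8674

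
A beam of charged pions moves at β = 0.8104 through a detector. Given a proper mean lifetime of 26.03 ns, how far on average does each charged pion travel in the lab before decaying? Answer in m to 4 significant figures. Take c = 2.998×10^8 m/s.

γ = 1/√(1 − 0.8104²) = 1.70684
Dilated lifetime: Δt = γτ₀ = 1.70684 × 26.03 ns = 44.4291 ns
d = vΔt = 0.8104c × 44.4291 ns = 2.42958×10^8 m/s × 4.44291×10^-8 s = 10.79 m

d ≈ 10.79 m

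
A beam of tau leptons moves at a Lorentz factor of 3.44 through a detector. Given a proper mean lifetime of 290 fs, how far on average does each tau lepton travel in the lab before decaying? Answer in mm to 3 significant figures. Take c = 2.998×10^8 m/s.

d ≈ 0.286 mm

β = √(1 − 1/γ²) = √(1 − 1/3.44²) = 0.95681
Dilated lifetime: Δt = γτ₀ = 3.44 × 290 fs = 997.60 fs
d = vΔt = 0.95681c × 997.60 fs = 2.8685×10^8 m/s × 9.9760×10^-13 s = 0.286 mm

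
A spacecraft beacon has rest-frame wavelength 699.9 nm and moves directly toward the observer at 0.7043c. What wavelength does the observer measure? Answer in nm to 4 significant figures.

Relativistic Doppler: λ_obs = λ_src √((1−β)/(1+β))
= 699.9 × √(0.295700/1.70430) = 699.9 × 0.416536 = 291.5 nm

λ_obs ≈ 291.5 nm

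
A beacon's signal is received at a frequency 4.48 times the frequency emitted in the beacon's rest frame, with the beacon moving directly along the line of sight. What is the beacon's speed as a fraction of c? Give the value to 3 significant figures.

β ≈ 0.905

f_obs/f_src = √((1+β)/(1−β)) = 4.48  ⇒  (1+β)/(1−β) = 20.070
β = |1 − D²|/(1 + D²) = |1 − 20.070|/(1 + 20.070) = 0.905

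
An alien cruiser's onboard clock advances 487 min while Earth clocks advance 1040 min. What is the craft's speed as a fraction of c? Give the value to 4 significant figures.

γ = Δt/τ₀ = 1040/487 = 2.13552
β = √(1 − 1/γ²) = √(1 − 1/2.13552²) = 0.8836

β ≈ 0.8836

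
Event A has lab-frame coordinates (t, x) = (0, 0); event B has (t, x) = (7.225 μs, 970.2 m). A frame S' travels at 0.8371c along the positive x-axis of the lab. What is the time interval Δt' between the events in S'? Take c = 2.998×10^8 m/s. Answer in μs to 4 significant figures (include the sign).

γ = 1/√(1 − 0.8371²) = 1.82799
Δt' = γ(Δt − vΔx/c²) = 1.82799 × (7.225 μs − 0.8371×970.2 m / (2.998×10^8 m/s))
= 1.82799 × (4.51601 μs) = 8.255 μs

Δt' ≈ 8.255 μs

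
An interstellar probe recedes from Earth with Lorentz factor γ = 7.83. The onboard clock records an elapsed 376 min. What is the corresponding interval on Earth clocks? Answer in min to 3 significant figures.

Δt ≈ 2940 min

γ = 7.83 (given)
Time dilation: Δt = γτ₀ = 7.83 × 376 min = 2940 min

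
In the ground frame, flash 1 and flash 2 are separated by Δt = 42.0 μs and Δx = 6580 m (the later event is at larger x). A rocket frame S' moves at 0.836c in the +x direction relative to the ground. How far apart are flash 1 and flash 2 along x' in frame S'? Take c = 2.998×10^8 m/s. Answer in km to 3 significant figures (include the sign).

γ = 1/√(1 − 0.836²) = 1.8224
Δx' = γ(Δx − vΔt) = 1.8224 × (6580 m − 0.836×(2.998×10^8 m/s)×42.0×10^-6 s)
= 1.8224 × (-3946.6 m) = -7.19 km

Δx' ≈ -7.19 km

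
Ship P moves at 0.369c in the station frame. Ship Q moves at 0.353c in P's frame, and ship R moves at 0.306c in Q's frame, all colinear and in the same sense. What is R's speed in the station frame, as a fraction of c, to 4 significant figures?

u ≈ 0.7903c

Compose boost 2: (0.353 + 0.369)/(1 + 0.353×0.369) = 0.7220/1.13026 = 0.638793
Compose boost 3: (0.306 + 0.638793)/(1 + 0.306×0.638793) = 0.944793/1.19547 = 0.7903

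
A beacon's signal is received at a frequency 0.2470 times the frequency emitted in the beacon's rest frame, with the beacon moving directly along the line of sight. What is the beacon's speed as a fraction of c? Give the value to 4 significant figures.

β ≈ 0.8850

f_obs/f_src = √((1−β)/(1+β)) = 0.2470  ⇒  (1−β)/(1+β) = 0.0610090
β = |1 − D²|/(1 + D²) = |1 − 0.0610090|/(1 + 0.0610090) = 0.8850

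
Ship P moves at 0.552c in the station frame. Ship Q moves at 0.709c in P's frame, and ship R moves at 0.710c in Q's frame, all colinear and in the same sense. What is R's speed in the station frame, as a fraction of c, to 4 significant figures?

Compose boost 2: (0.709 + 0.552)/(1 + 0.709×0.552) = 1.261/1.39137 = 0.906302
Compose boost 3: (0.710 + 0.906302)/(1 + 0.710×0.906302) = 1.61630/1.64347 = 0.9835

u ≈ 0.9835c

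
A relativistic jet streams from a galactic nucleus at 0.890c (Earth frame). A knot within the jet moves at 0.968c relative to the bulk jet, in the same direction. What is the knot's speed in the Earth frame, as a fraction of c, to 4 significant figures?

Relativistic velocity addition: u = (u' + v)/(1 + u'v/c²)
= (0.968 + 0.890)/(1 + 0.968×0.890) = 1.858/1.86152 = 0.9981

u ≈ 0.9981c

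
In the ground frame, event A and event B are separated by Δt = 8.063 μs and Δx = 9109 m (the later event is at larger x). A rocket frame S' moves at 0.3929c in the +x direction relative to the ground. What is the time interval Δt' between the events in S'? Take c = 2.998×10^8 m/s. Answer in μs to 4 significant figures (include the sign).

Δt' ≈ -4.214 μs

γ = 1/√(1 − 0.3929²) = 1.08745
Δt' = γ(Δt − vΔx/c²) = 1.08745 × (8.063 μs − 0.3929×9109 m / (2.998×10^8 m/s))
= 1.08745 × (-3.87471 μs) = -4.214 μs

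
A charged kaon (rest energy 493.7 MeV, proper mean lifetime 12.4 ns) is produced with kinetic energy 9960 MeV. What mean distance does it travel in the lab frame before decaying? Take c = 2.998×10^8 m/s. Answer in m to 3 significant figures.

γ = 1 + K/(m₀c²) = 1 + 9960/493.7 = 21.174
β = √(1 − 1/γ²) = 0.99888
Dilated lifetime: γτ₀ = 21.174 × 12.4 ns = 262.56 ns
d = βc·γτ₀ = 0.99888 × (2.998×10^8 m/s) × 2.6256×10^-7 s = 78.6 m

d ≈ 78.6 m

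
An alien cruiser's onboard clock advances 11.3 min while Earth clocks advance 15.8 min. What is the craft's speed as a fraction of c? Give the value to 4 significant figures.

γ = Δt/τ₀ = 15.8/11.3 = 1.39823
β = √(1 − 1/γ²) = √(1 − 1/1.39823²) = 0.6989

β ≈ 0.6989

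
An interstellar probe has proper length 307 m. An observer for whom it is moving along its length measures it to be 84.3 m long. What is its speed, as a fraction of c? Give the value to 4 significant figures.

β ≈ 0.9616

γ = L₀/L = 307/84.3 = 3.64176
β = √(1 − 1/γ²) = 0.9616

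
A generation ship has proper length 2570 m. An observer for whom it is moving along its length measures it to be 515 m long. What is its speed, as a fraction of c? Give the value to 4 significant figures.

β ≈ 0.9797

γ = L₀/L = 2570/515 = 4.99029
β = √(1 − 1/γ²) = 0.9797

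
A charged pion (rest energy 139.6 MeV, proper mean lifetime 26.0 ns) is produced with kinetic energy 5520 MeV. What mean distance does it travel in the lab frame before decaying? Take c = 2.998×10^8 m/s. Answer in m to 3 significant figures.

γ = 1 + K/(m₀c²) = 1 + 5520/139.6 = 40.542
β = √(1 − 1/γ²) = 0.99970
Dilated lifetime: γτ₀ = 40.542 × 26.0 ns = 1054.1 ns
d = βc·γτ₀ = 0.99970 × (2.998×10^8 m/s) × 1.0541×10^-6 s = 316 m

d ≈ 316 m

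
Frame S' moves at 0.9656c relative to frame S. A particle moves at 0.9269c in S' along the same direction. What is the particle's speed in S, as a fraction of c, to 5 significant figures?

Relativistic velocity addition: u = (u' + v)/(1 + u'v/c²)
= (0.9269 + 0.9656)/(1 + 0.9269×0.9656) = 1.8925/1.895015 = 0.99867

u ≈ 0.99867c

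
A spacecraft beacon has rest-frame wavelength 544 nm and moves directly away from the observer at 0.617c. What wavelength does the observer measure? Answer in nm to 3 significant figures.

λ_obs ≈ 1120 nm

Relativistic Doppler: λ_obs = λ_src √((1+β)/(1−β))
= 544 × √(1.6170/0.38300) = 544 × 2.0547 = 1120 nm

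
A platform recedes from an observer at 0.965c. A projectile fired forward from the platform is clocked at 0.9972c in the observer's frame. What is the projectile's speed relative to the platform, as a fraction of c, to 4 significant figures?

Inverse velocity addition: u' = (u − v)/(1 − uv/c²)
= (0.9972 − 0.965)/(1 − 0.9972×0.965) = 0.03220/0.0377020 = 0.8541

u' ≈ 0.8541c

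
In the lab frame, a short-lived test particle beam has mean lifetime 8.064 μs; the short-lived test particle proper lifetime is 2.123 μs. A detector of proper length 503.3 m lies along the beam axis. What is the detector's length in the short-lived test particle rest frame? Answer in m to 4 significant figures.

Time dilation ⇒ γ = Δt/τ₀ = 8.064/2.123 = 3.79840
Length contraction: L = L₀/γ = 503.3/3.79840 = 132.5 m

L ≈ 132.5 m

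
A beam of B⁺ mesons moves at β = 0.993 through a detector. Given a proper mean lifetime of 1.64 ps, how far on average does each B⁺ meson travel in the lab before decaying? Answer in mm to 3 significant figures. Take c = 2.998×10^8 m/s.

γ = 1/√(1 − 0.993²) = 8.4664
Dilated lifetime: Δt = γτ₀ = 8.4664 × 1.64 ps = 13.885 ps
d = vΔt = 0.993c × 13.885 ps = 2.9770×10^8 m/s × 1.3885×10^-11 s = 4.13 mm

d ≈ 4.13 mm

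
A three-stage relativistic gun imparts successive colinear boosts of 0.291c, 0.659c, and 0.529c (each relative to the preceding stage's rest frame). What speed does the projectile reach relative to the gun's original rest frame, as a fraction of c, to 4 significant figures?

u ≈ 0.9328c

Compose boost 2: (0.659 + 0.291)/(1 + 0.659×0.291) = 0.9500/1.19177 = 0.797134
Compose boost 3: (0.529 + 0.797134)/(1 + 0.529×0.797134) = 1.32613/1.42168 = 0.9328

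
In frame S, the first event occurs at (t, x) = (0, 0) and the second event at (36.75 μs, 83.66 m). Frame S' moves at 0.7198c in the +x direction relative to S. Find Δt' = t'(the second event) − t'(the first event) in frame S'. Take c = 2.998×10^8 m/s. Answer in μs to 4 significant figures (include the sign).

γ = 1/√(1 − 0.7198²) = 1.44055
Δt' = γ(Δt − vΔx/c²) = 1.44055 × (36.75 μs − 0.7198×83.66 m / (2.998×10^8 m/s))
= 1.44055 × (36.5491 μs) = 52.65 μs

Δt' ≈ 52.65 μs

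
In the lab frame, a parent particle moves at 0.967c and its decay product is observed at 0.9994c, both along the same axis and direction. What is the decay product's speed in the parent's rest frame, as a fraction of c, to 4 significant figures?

Inverse velocity addition: u' = (u − v)/(1 − uv/c²)
= (0.9994 − 0.967)/(1 − 0.9994×0.967) = 0.03240/0.0335802 = 0.9649

u' ≈ 0.9649c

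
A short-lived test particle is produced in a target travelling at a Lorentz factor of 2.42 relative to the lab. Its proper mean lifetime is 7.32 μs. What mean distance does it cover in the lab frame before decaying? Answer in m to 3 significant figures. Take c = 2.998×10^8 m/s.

β = √(1 − 1/γ²) = √(1 − 1/2.42²) = 0.91063
Dilated lifetime: Δt = γτ₀ = 2.42 × 7.32 μs = 17.714 μs
d = vΔt = 0.91063c × 17.714 μs = 2.7301×10^8 m/s × 1.7714×10^-5 s = 4840 m

d ≈ 4840 m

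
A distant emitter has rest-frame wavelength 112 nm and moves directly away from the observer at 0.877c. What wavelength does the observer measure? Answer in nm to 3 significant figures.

Relativistic Doppler: λ_obs = λ_src √((1+β)/(1−β))
= 112 × √(1.8770/0.12300) = 112 × 3.9064 = 438 nm

λ_obs ≈ 438 nm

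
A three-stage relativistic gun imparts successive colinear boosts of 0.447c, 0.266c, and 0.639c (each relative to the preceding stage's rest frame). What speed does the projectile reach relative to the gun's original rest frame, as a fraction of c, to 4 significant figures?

Compose boost 2: (0.266 + 0.447)/(1 + 0.266×0.447) = 0.7130/1.11890 = 0.637232
Compose boost 3: (0.639 + 0.637232)/(1 + 0.639×0.637232) = 1.27623/1.40719 = 0.9069

u ≈ 0.9069c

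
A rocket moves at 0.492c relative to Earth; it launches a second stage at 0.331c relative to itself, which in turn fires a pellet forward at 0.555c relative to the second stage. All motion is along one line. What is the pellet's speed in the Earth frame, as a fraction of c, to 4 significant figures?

u ≈ 0.9066c

Compose boost 2: (0.331 + 0.492)/(1 + 0.331×0.492) = 0.8230/1.16285 = 0.707743
Compose boost 3: (0.555 + 0.707743)/(1 + 0.555×0.707743) = 1.26274/1.39280 = 0.9066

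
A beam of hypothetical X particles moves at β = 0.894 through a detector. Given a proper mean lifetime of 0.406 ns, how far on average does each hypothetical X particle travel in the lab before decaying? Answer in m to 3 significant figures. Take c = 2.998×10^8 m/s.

γ = 1/√(1 − 0.894²) = 2.2318
Dilated lifetime: Δt = γτ₀ = 2.2318 × 0.406 ns = 0.90611 ns
d = vΔt = 0.894c × 0.90611 ns = 2.6802×10^8 m/s × 9.0611×10^-10 s = 0.243 m

d ≈ 0.243 m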